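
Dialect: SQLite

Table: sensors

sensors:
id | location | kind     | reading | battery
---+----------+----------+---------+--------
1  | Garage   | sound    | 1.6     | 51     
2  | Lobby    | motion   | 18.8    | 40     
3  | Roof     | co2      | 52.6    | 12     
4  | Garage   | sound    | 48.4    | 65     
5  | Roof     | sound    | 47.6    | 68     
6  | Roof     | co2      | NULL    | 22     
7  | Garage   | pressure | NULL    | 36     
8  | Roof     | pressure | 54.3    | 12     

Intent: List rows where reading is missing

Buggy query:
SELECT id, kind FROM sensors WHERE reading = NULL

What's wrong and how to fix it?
Bug: '= NULL' is always unknown in SQL three-valued logic, so no rows match

Fix: Use IS NULL to test for NULL

Corrected query:
SELECT id, kind FROM sensors WHERE reading IS NULL

Result:
id | kind    
---+---------
6  | co2     
7  | pressure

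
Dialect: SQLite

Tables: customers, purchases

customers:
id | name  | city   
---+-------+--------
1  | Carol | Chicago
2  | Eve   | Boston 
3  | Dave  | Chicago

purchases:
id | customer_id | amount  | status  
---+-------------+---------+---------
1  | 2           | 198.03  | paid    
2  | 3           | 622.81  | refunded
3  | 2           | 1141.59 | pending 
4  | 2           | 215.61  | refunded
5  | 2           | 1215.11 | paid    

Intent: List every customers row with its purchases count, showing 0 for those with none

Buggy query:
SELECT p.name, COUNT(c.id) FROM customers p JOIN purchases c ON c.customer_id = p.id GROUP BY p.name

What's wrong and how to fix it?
Bug: INNER JOIN drops customers rows that have no matching purchases rows

Fix: Switch to LEFT JOIN to retain unmatched parent rows

Corrected query:
SELECT p.name, COUNT(c.id) FROM customers p LEFT JOIN purchases c ON c.customer_id = p.id GROUP BY p.name

Result:
name  | COUNT(c.id)
------+------------
Carol | 0          
Dave  | 1          
Eve   | 4          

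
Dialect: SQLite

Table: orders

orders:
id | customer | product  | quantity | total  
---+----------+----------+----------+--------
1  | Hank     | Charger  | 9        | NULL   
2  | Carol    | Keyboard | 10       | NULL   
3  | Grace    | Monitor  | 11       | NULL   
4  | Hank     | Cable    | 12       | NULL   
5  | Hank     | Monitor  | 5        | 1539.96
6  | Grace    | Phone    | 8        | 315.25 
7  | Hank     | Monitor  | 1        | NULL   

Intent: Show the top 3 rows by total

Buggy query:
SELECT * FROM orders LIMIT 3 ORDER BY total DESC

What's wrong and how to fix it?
Bug: ORDER BY cannot follow LIMIT; LIMIT is the final clause

Fix: Sort with ORDER BY, then apply LIMIT

Corrected query:
SELECT * FROM orders ORDER BY total DESC LIMIT 3

Result:
id | customer | product | quantity | total  
---+----------+---------+----------+--------
5  | Hank     | Monitor | 5        | 1539.96
6  | Grace    | Phone   | 8        | 315.25 
1  | Hank     | Charger | 9        | NULL   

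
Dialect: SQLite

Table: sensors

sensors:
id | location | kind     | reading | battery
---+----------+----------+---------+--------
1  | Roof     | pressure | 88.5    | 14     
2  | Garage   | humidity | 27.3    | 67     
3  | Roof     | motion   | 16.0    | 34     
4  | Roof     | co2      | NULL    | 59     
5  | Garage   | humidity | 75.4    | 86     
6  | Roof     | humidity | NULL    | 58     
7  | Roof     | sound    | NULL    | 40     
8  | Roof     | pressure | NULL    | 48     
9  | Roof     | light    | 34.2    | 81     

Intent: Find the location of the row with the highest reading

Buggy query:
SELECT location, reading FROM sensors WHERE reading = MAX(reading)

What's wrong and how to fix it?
Bug: WHERE is evaluated per row; an aggregate over the whole table isn't defined there

Fix: Wrap MAX in a scalar subquery so WHERE compares against a single value

Corrected query:
SELECT location, reading FROM sensors WHERE reading = (SELECT MAX(reading) FROM sensors)

Result:
location | reading
---------+--------
Roof     | 88.5   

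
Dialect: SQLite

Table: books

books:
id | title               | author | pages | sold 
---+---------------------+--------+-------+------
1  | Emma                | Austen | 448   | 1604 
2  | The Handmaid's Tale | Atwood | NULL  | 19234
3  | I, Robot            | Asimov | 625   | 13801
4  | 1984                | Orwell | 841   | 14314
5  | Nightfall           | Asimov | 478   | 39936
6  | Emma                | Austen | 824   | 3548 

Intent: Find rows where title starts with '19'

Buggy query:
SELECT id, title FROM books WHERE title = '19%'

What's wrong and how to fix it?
Bug: '=' compares the literal string including the % character; pattern matching needs LIKE

Fix: Replace '=' with LIKE so '19%' is treated as a pattern

Corrected query:
SELECT id, title FROM books WHERE title LIKE '19%'

Result:
id | title
---+------
4  | 1984 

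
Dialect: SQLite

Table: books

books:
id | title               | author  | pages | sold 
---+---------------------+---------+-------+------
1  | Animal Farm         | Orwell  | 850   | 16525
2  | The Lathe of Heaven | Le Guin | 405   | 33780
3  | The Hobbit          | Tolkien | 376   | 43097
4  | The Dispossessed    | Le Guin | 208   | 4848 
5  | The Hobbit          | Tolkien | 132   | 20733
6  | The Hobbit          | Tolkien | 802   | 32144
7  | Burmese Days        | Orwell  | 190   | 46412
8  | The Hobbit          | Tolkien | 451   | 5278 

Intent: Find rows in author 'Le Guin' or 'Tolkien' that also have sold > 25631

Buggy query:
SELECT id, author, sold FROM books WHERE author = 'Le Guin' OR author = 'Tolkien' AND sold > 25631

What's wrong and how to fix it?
Bug: AND binds tighter than OR, so this parses as author = 'Le Guin' OR (author = 'Tolkien' AND sold > 25631)

Fix: Add parentheses around the OR so the AND applies to both alternatives

Corrected query:
SELECT id, author, sold FROM books WHERE (author = 'Le Guin' OR author = 'Tolkien') AND sold > 25631

Result:
id | author  | sold 
---+---------+------
2  | Le Guin | 33780
3  | Tolkien | 43097
6  | Tolkien | 32144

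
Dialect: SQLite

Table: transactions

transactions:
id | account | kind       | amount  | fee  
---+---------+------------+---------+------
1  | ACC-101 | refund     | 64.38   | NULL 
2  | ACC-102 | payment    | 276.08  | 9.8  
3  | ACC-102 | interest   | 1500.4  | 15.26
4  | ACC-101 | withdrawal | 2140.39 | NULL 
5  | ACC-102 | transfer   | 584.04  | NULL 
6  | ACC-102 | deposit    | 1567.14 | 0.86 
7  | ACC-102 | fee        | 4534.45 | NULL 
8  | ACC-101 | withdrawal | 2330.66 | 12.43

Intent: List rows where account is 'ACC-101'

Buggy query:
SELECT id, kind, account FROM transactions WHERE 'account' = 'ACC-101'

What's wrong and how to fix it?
Bug: Single quotes denote string literals in SQL; the column name is being compared as a constant string

Fix: Remove the quotes around the column name (or use double quotes for an identifier)

Corrected query:
SELECT id, kind, account FROM transactions WHERE account = 'ACC-101'

Result:
id | kind       | account
---+------------+--------
1  | refund     | ACC-101
4  | withdrawal | ACC-101
8  | withdrawal | ACC-101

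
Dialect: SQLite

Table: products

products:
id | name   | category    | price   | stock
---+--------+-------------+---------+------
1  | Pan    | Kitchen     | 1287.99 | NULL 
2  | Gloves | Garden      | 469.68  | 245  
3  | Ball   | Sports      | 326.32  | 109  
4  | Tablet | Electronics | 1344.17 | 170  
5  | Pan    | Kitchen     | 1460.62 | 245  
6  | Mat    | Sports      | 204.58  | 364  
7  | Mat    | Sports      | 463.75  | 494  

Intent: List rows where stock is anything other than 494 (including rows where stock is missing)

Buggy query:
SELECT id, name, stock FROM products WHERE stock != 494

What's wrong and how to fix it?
Bug: 'stock != 494' is unknown when stock is NULL, so NULL rows are silently excluded

Fix: Handle NULL separately with IS NULL alongside the inequality

Corrected query:
SELECT id, name, stock FROM products WHERE stock != 494 OR stock IS NULL

Result:
id | name   | stock
---+--------+------
1  | Pan    | NULL 
2  | Gloves | 245  
3  | Ball   | 109  
4  | Tablet | 170  
5  | Pan    | 245  
6  | Mat    | 364  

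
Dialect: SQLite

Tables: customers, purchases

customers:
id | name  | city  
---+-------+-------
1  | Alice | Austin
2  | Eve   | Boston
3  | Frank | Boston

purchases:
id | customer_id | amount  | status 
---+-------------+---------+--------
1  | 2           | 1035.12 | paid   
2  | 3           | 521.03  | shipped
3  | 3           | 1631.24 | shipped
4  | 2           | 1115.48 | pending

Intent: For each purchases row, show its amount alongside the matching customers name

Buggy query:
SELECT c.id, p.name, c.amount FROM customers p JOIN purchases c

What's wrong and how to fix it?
Bug: Missing join condition: each purchases row is matched to all customers rows instead of just its own

Fix: Specify the join condition linking the foreign key to the parent id

Corrected query:
SELECT c.id, p.name, c.amount FROM customers p JOIN purchases c ON c.customer_id = p.id

Result:
id | name  | amount 
---+-------+--------
1  | Eve   | 1035.12
2  | Frank | 521.03 
3  | Frank | 1631.24
4  | Eve   | 1115.48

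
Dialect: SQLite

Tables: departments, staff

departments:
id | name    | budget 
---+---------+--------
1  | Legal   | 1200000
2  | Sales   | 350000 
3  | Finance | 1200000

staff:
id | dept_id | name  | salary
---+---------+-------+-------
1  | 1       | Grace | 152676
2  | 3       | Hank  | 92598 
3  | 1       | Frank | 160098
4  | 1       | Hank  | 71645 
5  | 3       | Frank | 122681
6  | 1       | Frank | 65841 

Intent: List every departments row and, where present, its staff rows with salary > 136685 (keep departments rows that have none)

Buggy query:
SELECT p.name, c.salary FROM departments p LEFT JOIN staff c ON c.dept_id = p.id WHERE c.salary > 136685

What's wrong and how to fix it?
Bug: A WHERE condition on the right-hand table after LEFT JOIN drops unmatched parents

Fix: Put 'c.salary > 136685' in the JOIN's ON clause instead of WHERE

Corrected query:
SELECT p.name, c.salary FROM departments p LEFT JOIN staff c ON c.dept_id = p.id AND c.salary > 136685

Result:
name    | salary
--------+-------
Legal   | 152676
Legal   | 160098
Sales   | NULL  
Finance | NULL  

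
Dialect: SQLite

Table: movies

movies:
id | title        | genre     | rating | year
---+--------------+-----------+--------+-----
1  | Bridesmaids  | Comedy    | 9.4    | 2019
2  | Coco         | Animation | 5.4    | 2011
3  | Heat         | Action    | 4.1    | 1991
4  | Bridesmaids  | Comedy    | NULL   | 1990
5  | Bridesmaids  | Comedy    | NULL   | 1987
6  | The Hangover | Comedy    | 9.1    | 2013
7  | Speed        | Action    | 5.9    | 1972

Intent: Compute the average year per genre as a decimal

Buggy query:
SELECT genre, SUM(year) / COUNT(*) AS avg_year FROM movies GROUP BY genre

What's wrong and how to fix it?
Bug: SUM(year) and COUNT(*) are both integers; the division truncates the fractional part

Fix: Multiply by 1.0 (or CAST to REAL) to force floating-point division

Corrected query:
SELECT genre, SUM(year) * 1.0 / COUNT(*) AS avg_year FROM movies GROUP BY genre

Result:
genre     | avg_year
----------+---------
Action    | 1981.5  
Animation | 2011    
Comedy    | 2002.25 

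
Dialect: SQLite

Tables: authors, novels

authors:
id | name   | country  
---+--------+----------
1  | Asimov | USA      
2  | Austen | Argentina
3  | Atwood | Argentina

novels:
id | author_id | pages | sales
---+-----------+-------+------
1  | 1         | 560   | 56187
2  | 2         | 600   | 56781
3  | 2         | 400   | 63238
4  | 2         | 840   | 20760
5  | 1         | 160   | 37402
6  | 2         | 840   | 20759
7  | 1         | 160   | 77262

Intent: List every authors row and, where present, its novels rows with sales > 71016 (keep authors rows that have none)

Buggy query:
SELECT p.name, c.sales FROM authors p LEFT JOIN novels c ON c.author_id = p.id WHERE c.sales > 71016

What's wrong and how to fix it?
Bug: Filtering c.sales in WHERE discards the NULL rows produced by LEFT JOIN, turning it into an inner join

Fix: Move the right-table condition into the ON clause so unmatched parents are kept

Corrected query:
SELECT p.name, c.sales FROM authors p LEFT JOIN novels c ON c.author_id = p.id AND c.sales > 71016

Result:
name   | sales
-------+------
Asimov | 77262
Austen | NULL 
Atwood | NULL 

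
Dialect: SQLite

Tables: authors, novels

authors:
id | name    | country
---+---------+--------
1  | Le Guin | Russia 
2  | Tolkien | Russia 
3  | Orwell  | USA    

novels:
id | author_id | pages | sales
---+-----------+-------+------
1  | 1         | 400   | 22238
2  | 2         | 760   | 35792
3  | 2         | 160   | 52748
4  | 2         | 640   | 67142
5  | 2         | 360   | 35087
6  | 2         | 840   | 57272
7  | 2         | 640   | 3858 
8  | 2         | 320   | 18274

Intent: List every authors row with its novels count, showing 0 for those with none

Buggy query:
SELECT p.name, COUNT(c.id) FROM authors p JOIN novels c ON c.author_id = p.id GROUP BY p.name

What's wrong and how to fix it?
Bug: INNER JOIN drops authors rows that have no matching novels rows

Fix: Use LEFT JOIN so parents without children still appear (COUNT(c.id) gives 0)

Corrected query:
SELECT p.name, COUNT(c.id) FROM authors p LEFT JOIN novels c ON c.author_id = p.id GROUP BY p.name

Result:
name    | COUNT(c.id)
--------+------------
Le Guin | 1          
Orwell  | 0          
Tolkien | 7          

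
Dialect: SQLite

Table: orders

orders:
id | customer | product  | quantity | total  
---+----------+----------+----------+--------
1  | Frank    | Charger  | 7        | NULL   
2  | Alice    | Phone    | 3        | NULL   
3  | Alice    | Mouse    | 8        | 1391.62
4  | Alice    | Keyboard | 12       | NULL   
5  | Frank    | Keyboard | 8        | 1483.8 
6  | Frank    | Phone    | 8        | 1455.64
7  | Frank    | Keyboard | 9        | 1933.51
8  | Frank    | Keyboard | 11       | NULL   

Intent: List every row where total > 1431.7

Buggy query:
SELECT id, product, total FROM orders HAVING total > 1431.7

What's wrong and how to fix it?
Bug: HAVING filters the output of aggregation, but this query has no GROUP BY and no aggregate functions, so SQLite rejects it (HAVING clause on a non-aggregate query); the condition here is per row

Fix: Replace HAVING with WHERE since the condition applies to individual rows

Corrected query:
SELECT id, product, total FROM orders WHERE total > 1431.7

Result:
id | product  | total  
---+----------+--------
5  | Keyboard | 1483.8 
6  | Phone    | 1455.64
7  | Keyboard | 1933.51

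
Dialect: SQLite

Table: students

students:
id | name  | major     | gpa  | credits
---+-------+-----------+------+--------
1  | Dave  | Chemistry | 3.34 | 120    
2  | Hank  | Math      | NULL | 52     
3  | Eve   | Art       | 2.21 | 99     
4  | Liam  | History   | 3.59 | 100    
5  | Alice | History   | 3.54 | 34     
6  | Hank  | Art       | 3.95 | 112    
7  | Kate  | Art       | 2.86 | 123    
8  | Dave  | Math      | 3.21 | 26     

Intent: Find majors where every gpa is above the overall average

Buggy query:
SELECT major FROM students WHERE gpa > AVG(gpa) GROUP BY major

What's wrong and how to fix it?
Bug: WHERE evaluates per row before aggregation, so AVG() is unavailable

Fix: Compute the overall average in a scalar subquery and compare each group's MIN against it in HAVING

Corrected query:
SELECT major FROM students GROUP BY major HAVING MIN(gpa) > (SELECT AVG(gpa) FROM students)

Result:
major    
---------
Chemistry
History  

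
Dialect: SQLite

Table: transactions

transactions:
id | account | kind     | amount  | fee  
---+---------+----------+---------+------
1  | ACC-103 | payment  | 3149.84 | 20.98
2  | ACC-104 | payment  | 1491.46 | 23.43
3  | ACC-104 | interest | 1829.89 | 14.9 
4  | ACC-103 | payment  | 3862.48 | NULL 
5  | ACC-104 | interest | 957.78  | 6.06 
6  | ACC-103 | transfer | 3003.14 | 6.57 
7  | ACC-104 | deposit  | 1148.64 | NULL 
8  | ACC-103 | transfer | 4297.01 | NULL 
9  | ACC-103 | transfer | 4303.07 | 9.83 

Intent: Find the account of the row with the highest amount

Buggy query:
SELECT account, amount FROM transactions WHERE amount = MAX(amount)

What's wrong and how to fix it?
Bug: WHERE is evaluated per row; an aggregate over the whole table isn't defined there

Fix: Use a subquery: WHERE amount = (SELECT MAX(amount) FROM transactions)

Corrected query:
SELECT account, amount FROM transactions WHERE amount = (SELECT MAX(amount) FROM transactions)

Result:
account | amount 
--------+--------
ACC-103 | 4303.07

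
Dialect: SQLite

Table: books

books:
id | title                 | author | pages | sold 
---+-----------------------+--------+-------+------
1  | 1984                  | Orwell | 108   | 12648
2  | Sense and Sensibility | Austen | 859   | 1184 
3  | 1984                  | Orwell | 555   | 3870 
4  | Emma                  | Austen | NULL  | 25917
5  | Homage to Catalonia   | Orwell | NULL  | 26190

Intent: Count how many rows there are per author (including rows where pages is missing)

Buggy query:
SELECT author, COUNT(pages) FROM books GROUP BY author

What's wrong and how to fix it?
Bug: COUNT(pages) skips NULLs, so groups with missing pages are undercounted

Fix: Use COUNT(*) to count all rows regardless of NULL

Corrected query:
SELECT author, COUNT(*) FROM books GROUP BY author

Result:
author | COUNT(*)
-------+---------
Austen | 2       
Orwell | 3       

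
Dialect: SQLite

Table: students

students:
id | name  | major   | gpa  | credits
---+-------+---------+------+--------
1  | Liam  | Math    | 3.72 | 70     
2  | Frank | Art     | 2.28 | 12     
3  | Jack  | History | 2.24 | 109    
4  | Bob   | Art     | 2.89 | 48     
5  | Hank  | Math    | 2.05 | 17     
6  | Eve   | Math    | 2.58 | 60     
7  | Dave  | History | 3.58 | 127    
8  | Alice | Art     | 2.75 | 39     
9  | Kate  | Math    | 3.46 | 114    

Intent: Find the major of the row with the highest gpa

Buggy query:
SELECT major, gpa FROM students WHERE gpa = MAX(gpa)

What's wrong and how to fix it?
Bug: WHERE is evaluated per row; an aggregate over the whole table isn't defined there

Fix: Use a subquery: WHERE gpa = (SELECT MAX(gpa) FROM students)

Corrected query:
SELECT major, gpa FROM students WHERE gpa = (SELECT MAX(gpa) FROM students)

Result:
major | gpa 
------+-----
Math  | 3.72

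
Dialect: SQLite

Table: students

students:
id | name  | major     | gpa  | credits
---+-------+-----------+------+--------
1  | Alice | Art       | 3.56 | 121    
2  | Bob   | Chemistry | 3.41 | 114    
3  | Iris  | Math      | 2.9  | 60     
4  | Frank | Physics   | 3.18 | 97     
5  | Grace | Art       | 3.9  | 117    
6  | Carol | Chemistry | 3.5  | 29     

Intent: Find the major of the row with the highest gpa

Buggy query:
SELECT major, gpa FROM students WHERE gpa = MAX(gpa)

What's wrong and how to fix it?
Bug: MAX(gpa) is an aggregate and cannot be used directly in WHERE

Fix: Wrap MAX in a scalar subquery so WHERE compares against a single value

Corrected query:
SELECT major, gpa FROM students WHERE gpa = (SELECT MAX(gpa) FROM students)

Result:
major | gpa
------+----
Art   | 3.9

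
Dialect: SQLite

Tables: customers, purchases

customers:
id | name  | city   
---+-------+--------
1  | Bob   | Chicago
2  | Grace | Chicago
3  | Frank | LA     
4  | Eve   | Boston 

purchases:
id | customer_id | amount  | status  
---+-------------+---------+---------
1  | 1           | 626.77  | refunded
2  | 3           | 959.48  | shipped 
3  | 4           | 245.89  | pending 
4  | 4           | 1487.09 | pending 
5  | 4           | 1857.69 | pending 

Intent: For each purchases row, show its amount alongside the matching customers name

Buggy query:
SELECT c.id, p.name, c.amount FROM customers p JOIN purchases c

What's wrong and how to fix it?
Bug: JOIN with no ON clause produces a cartesian product; every purchases row pairs with every customers row

Fix: Specify the join condition linking the foreign key to the parent id

Corrected query:
SELECT c.id, p.name, c.amount FROM customers p JOIN purchases c ON c.customer_id = p.id

Result:
id | name  | amount 
---+-------+--------
1  | Bob   | 626.77 
2  | Frank | 959.48 
3  | Eve   | 245.89 
4  | Eve   | 1487.09
5  | Eve   | 1857.69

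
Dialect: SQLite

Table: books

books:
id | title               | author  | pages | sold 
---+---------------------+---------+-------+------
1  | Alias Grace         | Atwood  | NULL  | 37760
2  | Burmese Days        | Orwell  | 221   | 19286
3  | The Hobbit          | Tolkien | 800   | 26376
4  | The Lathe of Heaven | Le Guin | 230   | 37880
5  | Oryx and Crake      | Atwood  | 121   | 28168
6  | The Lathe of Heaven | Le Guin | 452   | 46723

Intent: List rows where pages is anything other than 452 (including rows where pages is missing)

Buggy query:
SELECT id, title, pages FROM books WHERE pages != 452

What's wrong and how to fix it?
Bug: Inequality against NULL is unknown, not true; rows with NULL are dropped

Fix: Add an explicit OR pages IS NULL to include the missing-value rows

Corrected query:
SELECT id, title, pages FROM books WHERE pages != 452 OR pages IS NULL

Result:
id | title               | pages
---+---------------------+------
1  | Alias Grace         | NULL 
2  | Burmese Days        | 221  
3  | The Hobbit          | 800  
4  | The Lathe of Heaven | 230  
5  | Oryx and Crake      | 121  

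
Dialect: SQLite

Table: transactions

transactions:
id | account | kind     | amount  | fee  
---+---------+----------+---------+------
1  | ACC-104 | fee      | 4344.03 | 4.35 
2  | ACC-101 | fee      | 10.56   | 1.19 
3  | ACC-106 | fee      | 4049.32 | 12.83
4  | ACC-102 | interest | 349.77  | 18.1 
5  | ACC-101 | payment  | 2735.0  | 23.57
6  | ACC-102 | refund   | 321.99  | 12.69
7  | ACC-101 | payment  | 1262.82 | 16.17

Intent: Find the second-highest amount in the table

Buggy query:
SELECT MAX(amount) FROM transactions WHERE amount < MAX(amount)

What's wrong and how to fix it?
Bug: MAX(amount) on the right of the comparison is an aggregate-in-WHERE error

Fix: Compute the overall MAX in a subquery, then take MAX of rows below it

Corrected query:
SELECT MAX(amount) FROM transactions WHERE amount < (SELECT MAX(amount) FROM transactions)

Result:
MAX(amount)
-----------
4049.32    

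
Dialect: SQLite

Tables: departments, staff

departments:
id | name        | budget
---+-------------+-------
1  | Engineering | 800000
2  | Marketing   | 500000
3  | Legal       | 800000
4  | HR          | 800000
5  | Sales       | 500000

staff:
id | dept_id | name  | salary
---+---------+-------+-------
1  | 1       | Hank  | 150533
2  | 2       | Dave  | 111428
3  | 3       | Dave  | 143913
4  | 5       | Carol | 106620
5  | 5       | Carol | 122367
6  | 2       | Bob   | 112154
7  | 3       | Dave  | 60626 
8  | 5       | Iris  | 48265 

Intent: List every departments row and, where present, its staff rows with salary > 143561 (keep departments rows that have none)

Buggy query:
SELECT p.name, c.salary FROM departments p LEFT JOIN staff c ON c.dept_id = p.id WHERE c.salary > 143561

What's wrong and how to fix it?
Bug: A WHERE condition on the right-hand table after LEFT JOIN drops unmatched parents

Fix: Put 'c.salary > 143561' in the JOIN's ON clause instead of WHERE

Corrected query:
SELECT p.name, c.salary FROM departments p LEFT JOIN staff c ON c.dept_id = p.id AND c.salary > 143561

Result:
name        | salary
------------+-------
Engineering | 150533
Marketing   | NULL  
Legal       | 143913
HR          | NULL  
Sales       | NULL  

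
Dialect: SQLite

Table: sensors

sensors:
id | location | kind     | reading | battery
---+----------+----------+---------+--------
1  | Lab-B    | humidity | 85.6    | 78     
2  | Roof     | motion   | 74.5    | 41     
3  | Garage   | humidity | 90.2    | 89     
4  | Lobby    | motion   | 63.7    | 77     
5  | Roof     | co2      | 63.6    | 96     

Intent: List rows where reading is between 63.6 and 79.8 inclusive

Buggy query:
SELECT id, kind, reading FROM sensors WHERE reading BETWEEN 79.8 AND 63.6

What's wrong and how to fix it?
Bug: The bounds are reversed; BETWEEN a AND b requires a <= b to match anything

Fix: Write BETWEEN 63.6 AND 79.8

Corrected query:
SELECT id, kind, reading FROM sensors WHERE reading BETWEEN 63.6 AND 79.8

Result:
id | kind   | reading
---+--------+--------
2  | motion | 74.5   
4  | motion | 63.7   
5  | co2    | 63.6   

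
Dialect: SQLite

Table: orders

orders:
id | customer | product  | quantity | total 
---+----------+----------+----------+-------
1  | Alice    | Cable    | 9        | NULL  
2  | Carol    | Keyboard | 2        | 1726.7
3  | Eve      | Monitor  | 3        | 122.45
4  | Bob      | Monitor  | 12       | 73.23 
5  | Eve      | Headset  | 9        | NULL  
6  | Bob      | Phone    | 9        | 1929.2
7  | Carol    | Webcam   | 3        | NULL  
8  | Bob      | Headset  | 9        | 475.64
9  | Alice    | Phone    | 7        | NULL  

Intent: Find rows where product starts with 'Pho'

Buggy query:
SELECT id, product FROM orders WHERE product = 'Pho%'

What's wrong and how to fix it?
Bug: Wildcards only work with LIKE; '=' treats '%' as a literal character

Fix: Use LIKE for wildcard pattern matching

Corrected query:
SELECT id, product FROM orders WHERE product LIKE 'Pho%'

Result:
id | product
---+--------
6  | Phone  
9  | Phone  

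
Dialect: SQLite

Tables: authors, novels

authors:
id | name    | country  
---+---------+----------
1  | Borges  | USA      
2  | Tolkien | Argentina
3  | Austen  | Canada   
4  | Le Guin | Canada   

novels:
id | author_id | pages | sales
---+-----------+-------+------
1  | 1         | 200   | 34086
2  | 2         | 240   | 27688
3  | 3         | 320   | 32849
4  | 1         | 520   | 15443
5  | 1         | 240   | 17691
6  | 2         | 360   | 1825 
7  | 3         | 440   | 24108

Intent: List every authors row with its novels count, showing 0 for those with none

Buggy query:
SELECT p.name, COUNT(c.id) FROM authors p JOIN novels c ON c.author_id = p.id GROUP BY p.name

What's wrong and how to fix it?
Bug: An inner join excludes parents with zero children

Fix: Switch to LEFT JOIN to retain unmatched parent rows

Corrected query:
SELECT p.name, COUNT(c.id) FROM authors p LEFT JOIN novels c ON c.author_id = p.id GROUP BY p.name

Result:
name    | COUNT(c.id)
--------+------------
Austen  | 2          
Borges  | 3          
Le Guin | 0          
Tolkien | 2          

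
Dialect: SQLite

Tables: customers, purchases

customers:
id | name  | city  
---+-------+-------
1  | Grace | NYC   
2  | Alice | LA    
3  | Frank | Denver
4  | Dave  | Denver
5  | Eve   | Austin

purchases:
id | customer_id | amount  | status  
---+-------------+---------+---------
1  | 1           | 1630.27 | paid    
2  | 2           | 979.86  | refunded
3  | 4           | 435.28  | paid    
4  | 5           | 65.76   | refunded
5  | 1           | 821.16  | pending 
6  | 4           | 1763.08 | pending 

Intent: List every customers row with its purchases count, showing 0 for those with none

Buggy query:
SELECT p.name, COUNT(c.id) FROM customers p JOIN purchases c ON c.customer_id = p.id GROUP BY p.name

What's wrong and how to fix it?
Bug: An inner join excludes parents with zero children

Fix: Switch to LEFT JOIN to retain unmatched parent rows

Corrected query:
SELECT p.name, COUNT(c.id) FROM customers p LEFT JOIN purchases c ON c.customer_id = p.id GROUP BY p.name

Result:
name  | COUNT(c.id)
------+------------
Alice | 1          
Dave  | 2          
Eve   | 1          
Frank | 0          
Grace | 2          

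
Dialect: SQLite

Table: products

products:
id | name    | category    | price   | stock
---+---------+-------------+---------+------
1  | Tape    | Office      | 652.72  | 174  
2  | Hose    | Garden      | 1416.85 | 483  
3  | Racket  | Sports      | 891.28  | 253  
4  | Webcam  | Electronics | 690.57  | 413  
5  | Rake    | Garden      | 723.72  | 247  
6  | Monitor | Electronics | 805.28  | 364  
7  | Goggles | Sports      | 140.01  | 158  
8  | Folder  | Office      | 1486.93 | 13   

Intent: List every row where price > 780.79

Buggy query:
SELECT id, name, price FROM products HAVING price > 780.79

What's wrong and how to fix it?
Bug: This is a non-aggregate query (no GROUP BY, no aggregates), so in SQLite the HAVING clause is invalid here; a row-level condition belongs in WHERE

Fix: Use WHERE for row-level filtering

Corrected query:
SELECT id, name, price FROM products WHERE price > 780.79

Result:
id | name    | price  
---+---------+--------
2  | Hose    | 1416.85
3  | Racket  | 891.28 
6  | Monitor | 805.28 
8  | Folder  | 1486.93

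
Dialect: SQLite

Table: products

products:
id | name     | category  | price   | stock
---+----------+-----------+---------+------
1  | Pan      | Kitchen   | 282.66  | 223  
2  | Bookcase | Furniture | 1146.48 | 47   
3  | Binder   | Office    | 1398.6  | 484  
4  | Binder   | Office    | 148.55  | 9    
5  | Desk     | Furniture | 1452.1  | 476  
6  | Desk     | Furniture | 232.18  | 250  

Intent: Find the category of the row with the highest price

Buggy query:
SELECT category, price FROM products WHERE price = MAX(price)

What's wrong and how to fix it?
Bug: WHERE is evaluated per row; an aggregate over the whole table isn't defined there

Fix: Wrap MAX in a scalar subquery so WHERE compares against a single value

Corrected query:
SELECT category, price FROM products WHERE price = (SELECT MAX(price) FROM products)

Result:
category  | price 
----------+-------
Furniture | 1452.1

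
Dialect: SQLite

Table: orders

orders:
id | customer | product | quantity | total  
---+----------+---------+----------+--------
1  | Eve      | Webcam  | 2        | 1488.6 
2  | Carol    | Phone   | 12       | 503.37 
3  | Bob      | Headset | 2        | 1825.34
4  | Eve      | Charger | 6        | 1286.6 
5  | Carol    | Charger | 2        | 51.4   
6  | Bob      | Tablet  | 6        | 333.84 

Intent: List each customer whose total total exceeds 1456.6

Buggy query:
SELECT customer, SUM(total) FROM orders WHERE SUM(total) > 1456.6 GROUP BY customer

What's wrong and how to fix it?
Bug: Aggregate functions cannot appear in a WHERE clause

Fix: Use HAVING (which filters groups after aggregation) instead of WHERE

Corrected query:
SELECT customer, SUM(total) FROM orders GROUP BY customer HAVING SUM(total) > 1456.6

Result:
customer | SUM(total)
---------+-----------
Bob      | 2159.18   
Eve      | 2775.2    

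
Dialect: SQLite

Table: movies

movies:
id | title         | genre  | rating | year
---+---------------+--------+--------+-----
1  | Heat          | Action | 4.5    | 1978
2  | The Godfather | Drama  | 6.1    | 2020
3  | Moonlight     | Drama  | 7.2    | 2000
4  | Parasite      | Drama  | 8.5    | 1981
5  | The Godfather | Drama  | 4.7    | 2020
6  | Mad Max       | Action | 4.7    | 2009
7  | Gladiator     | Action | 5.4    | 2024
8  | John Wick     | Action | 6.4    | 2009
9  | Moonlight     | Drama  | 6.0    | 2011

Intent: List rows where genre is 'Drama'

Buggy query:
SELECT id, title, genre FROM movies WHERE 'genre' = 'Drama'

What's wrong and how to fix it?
Bug: Single quotes denote string literals in SQL; the column name is being compared as a constant string

Fix: Reference the column as genre without single quotes

Corrected query:
SELECT id, title, genre FROM movies WHERE genre = 'Drama'

Result:
id | title         | genre
---+---------------+------
2  | The Godfather | Drama
3  | Moonlight     | Drama
4  | Parasite      | Drama
5  | The Godfather | Drama
9  | Moonlight     | Drama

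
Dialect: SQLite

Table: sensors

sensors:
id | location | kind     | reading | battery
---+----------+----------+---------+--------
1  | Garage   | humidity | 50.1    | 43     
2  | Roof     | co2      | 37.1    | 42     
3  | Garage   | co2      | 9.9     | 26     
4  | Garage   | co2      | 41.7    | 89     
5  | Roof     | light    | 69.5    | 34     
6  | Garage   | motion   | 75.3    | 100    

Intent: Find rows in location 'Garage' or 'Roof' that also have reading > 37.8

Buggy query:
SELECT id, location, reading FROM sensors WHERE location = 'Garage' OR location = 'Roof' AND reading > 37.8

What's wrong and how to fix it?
Bug: AND binds tighter than OR, so this parses as location = 'Garage' OR (location = 'Roof' AND reading > 37.8)

Fix: Add parentheses around the OR so the AND applies to both alternatives

Corrected query:
SELECT id, location, reading FROM sensors WHERE (location = 'Garage' OR location = 'Roof') AND reading > 37.8

Result:
id | location | reading
---+----------+--------
1  | Garage   | 50.1   
4  | Garage   | 41.7   
5  | Roof     | 69.5   
6  | Garage   | 75.3   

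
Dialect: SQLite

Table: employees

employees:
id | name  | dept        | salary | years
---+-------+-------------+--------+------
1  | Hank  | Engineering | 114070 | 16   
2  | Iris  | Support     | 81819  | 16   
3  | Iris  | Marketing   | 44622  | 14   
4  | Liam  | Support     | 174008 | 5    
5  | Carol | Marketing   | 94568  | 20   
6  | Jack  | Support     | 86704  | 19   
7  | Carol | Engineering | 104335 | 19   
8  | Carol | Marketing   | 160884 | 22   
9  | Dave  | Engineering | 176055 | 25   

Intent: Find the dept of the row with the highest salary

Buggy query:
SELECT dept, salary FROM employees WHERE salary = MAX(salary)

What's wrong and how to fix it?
Bug: WHERE is evaluated per row; an aggregate over the whole table isn't defined there

Fix: Wrap MAX in a scalar subquery so WHERE compares against a single value

Corrected query:
SELECT dept, salary FROM employees WHERE salary = (SELECT MAX(salary) FROM employees)

Result:
dept        | salary
------------+-------
Engineering | 176055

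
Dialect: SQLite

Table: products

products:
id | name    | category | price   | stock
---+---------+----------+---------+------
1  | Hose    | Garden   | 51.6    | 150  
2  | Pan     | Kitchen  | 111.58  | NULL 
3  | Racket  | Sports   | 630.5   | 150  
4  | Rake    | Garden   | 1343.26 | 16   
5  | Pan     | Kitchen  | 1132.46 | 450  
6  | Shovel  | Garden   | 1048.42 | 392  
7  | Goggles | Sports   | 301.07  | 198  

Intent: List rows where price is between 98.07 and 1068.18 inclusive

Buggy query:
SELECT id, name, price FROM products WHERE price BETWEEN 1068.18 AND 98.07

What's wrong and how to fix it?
Bug: BETWEEN expects the lower bound first; with 1068.18 AND 98.07 the range is empty

Fix: Swap the bounds so the smaller value comes first

Corrected query:
SELECT id, name, price FROM products WHERE price BETWEEN 98.07 AND 1068.18

Result:
id | name    | price  
---+---------+--------
2  | Pan     | 111.58 
3  | Racket  | 630.5  
6  | Shovel  | 1048.42
7  | Goggles | 301.07 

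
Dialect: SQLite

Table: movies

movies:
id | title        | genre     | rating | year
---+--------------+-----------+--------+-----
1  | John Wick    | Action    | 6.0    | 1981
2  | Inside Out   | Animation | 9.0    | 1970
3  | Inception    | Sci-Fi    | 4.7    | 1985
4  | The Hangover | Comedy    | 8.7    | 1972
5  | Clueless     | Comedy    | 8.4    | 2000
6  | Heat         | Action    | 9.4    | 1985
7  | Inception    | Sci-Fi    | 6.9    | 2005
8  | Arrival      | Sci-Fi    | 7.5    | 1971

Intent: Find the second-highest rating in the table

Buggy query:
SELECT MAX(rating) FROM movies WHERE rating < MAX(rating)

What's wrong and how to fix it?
Bug: MAX(rating) on the right of the comparison is an aggregate-in-WHERE error

Fix: Compute the overall MAX in a subquery, then take MAX of rows below it

Corrected query:
SELECT MAX(rating) FROM movies WHERE rating < (SELECT MAX(rating) FROM movies)

Result:
MAX(rating)
-----------
9          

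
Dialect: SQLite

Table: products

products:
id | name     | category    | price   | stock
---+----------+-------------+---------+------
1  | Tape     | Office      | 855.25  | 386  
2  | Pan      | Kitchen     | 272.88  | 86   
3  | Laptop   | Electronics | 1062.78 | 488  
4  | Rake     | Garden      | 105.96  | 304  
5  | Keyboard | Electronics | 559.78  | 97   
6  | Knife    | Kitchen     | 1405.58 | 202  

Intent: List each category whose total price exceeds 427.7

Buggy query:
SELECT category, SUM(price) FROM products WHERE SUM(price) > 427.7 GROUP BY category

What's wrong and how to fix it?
Bug: WHERE runs before GROUP BY, so aggregates aren't available there

Fix: Move the aggregate condition to a HAVING clause

Corrected query:
SELECT category, SUM(price) FROM products GROUP BY category HAVING SUM(price) > 427.7

Result:
category    | SUM(price)
------------+-----------
Electronics | 1622.56   
Kitchen     | 1678.46   
Office      | 855.25    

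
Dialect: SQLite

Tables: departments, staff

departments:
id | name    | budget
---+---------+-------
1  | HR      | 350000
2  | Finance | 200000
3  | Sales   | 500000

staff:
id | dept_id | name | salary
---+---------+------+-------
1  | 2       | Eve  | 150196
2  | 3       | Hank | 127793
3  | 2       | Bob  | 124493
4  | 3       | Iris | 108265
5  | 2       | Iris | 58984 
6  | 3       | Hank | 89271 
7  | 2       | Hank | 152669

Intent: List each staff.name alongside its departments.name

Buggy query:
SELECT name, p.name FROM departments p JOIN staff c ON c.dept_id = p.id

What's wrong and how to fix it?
Bug: 'name' exists in both joined tables, so the database can't tell which one is meant

Fix: Prefix ambiguous columns with the table alias

Corrected query:
SELECT c.name, p.name FROM departments p JOIN staff c ON c.dept_id = p.id

Result:
name | name   
-----+--------
Eve  | Finance
Hank | Sales  
Bob  | Finance
Iris | Sales  
Iris | Finance
Hank | Sales  
Hank | Finance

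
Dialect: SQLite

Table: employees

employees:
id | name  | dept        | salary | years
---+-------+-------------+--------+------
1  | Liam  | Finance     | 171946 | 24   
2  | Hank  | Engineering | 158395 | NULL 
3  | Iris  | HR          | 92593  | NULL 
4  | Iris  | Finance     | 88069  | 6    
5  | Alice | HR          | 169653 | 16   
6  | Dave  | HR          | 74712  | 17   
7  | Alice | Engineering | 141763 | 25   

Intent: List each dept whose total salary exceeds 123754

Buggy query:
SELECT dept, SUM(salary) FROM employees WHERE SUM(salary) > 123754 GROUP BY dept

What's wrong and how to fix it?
Bug: SUM(salary) is an aggregate, but WHERE filters rows before aggregation

Fix: Move the aggregate condition to a HAVING clause

Corrected query:
SELECT dept, SUM(salary) FROM employees GROUP BY dept HAVING SUM(salary) > 123754

Result:
dept        | SUM(salary)
------------+------------
Engineering | 300158     
Finance     | 260015     
HR          | 336958     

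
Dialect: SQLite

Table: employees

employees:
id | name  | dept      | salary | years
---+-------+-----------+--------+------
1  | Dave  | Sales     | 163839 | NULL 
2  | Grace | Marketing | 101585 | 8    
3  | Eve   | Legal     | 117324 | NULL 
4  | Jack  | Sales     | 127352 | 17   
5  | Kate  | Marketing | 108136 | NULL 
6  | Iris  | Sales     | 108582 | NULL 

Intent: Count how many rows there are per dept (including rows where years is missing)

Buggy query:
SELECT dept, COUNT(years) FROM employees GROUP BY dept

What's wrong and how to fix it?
Bug: COUNT(years) skips NULLs, so groups with missing years are undercounted

Fix: Use COUNT(*) to count all rows regardless of NULL

Corrected query:
SELECT dept, COUNT(*) FROM employees GROUP BY dept

Result:
dept      | COUNT(*)
----------+---------
Legal     | 1       
Marketing | 2       
Sales     | 3       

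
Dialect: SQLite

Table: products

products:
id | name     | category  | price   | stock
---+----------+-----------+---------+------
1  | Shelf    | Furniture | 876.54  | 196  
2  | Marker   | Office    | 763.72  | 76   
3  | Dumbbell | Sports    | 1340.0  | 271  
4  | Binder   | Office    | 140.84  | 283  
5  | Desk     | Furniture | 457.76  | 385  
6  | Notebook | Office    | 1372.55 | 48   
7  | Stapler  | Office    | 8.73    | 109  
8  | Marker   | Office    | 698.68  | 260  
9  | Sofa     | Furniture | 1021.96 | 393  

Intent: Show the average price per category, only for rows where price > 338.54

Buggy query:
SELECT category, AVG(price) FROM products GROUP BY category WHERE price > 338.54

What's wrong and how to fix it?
Bug: WHERE cannot follow GROUP BY

Fix: Place WHERE between FROM and GROUP BY

Corrected query:
SELECT category, AVG(price) FROM products WHERE price > 338.54 GROUP BY category

Result:
category  | AVG(price)
----------+-----------
Furniture | 785.42    
Office    | 944.983333
Sports    | 1340      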